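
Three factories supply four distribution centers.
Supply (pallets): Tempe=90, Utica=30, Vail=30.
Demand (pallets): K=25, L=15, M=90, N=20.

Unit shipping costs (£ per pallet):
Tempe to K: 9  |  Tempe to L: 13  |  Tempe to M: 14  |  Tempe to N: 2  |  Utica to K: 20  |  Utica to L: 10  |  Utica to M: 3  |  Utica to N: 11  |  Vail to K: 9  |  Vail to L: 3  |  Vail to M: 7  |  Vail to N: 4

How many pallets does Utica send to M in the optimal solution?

30

Solving gives:
  Tempe→K: 25 × £9 = £225
  Tempe→M: 45 × £14 = £630
  Tempe→N: 20 × £2 = £40
  Utica→M: 30 × £3 = £90
  Vail→L: 15 × £3 = £45
  Vail→M: 15 × £7 = £105
Total cost = £1135.
So Utica→M carries 30 pallets.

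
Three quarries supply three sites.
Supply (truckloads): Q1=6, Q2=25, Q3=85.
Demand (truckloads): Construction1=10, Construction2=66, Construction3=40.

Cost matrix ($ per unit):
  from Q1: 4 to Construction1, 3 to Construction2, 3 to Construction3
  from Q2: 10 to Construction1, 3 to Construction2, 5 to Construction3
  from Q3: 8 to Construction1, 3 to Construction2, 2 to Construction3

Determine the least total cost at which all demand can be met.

An optimal shipping plan:
  Q1–Construction1: 6 × $4 = $24
  Q2–Construction2: 25 × $3 = $75
  Q3–Construction1: 4 × $8 = $32
  Q3–Construction2: 41 × $3 = $123
  Q3–Construction3: 40 × $2 = $80
Total = 24 + 75 + 32 + 123 + 80 = $334.
(Supply check: Q1 ships 6; Q2 ships 25; Q3 ships 85.)

334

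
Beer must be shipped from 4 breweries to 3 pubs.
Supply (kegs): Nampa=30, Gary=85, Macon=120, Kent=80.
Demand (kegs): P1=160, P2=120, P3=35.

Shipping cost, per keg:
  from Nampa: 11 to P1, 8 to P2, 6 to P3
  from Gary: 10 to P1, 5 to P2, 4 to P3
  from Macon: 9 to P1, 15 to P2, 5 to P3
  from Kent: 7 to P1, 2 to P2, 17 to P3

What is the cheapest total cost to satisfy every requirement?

Optimal allocation:
  Nampa->P1: 30 × 11 = 330
  Gary->P1: 10 × 10 = 100
  Gary->P2: 40 × 5 = 200
  Gary->P3: 35 × 4 = 140
  Macon->P1: 120 × 9 = 1080
  Kent->P2: 80 × 2 = 160
Total = 330 + 100 + 200 + 140 + 1080 + 160 = 2010.

2010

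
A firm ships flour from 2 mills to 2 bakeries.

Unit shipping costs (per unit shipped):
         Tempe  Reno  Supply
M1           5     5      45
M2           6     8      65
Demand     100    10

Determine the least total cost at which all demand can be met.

615

An optimal shipping plan:
  M1->Tempe: 35 × 5 = 175
  M1->Reno: 10 × 5 = 50
  M2->Tempe: 65 × 6 = 390
Total = 175 + 50 + 390 = 615.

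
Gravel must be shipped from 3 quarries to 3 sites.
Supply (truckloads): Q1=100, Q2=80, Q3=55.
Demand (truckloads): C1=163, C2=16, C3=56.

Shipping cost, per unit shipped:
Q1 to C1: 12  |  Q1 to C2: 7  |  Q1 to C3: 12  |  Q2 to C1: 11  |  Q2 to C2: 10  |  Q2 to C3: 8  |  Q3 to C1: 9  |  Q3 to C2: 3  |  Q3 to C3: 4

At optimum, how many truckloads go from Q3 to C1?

0

Solving gives:
  Q1->C1: 84 × 12 = 1008
  Q1->C2: 16 × 7 = 112
  Q2->C1: 79 × 11 = 869
  Q2->C3: 1 × 8 = 8
  Q3->C3: 55 × 4 = 220
Total cost = 2217.
The route Q3→C1 is not used.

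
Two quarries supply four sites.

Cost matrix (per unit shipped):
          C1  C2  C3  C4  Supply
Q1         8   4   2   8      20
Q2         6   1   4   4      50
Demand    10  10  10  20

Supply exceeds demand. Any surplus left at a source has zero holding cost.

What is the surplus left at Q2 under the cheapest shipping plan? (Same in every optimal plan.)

Minimum-cost shipments:
  Q1 to C3: 10 × 2 = 20
  Q2 to C1: 10 × 6 = 60
  Q2 to C2: 10 × 1 = 10
  Q2 to C4: 20 × 4 = 80
Total cost = 170.
Q2 ships 40 of its 50, leaving 10.

10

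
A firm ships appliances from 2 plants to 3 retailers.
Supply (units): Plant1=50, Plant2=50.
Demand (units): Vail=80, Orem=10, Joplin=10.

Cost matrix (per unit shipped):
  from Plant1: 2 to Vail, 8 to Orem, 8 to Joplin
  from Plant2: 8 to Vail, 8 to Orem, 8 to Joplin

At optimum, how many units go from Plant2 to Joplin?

The minimum-cost plan:
  Plant1->Vail: 50 × 2 = 100
  Plant2->Vail: 30 × 8 = 240
  Plant2->Orem: 10 × 8 = 80
  Plant2->Joplin: 10 × 8 = 80
Total cost = 500.
So Plant2→Joplin carries 10 units.

10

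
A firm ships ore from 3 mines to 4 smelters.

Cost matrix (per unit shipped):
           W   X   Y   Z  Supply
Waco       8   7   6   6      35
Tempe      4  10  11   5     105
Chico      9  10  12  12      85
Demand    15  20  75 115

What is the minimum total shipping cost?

1670

A cheapest plan:
  Waco→Y: 25 × 6 = 150
  Waco→Z: 10 × 6 = 60
  Tempe→Z: 105 × 5 = 525
  Chico→W: 15 × 9 = 135
  Chico→X: 20 × 10 = 200
  Chico→Y: 50 × 12 = 600
Total = 150 + 60 + 525 + 135 + 200 + 600 = 1670.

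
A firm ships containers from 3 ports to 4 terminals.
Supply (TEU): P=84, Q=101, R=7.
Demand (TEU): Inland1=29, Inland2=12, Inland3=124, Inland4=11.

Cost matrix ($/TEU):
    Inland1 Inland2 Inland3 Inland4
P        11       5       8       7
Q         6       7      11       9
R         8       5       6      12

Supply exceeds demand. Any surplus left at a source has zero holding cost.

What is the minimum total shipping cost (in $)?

1434

Optimal allocation:
  P–Inland3: 84 × $8 = $672
  Q–Inland1: 29 × $6 = $174
  Q–Inland2: 12 × $7 = $84
  Q–Inland3: 33 × $11 = $363
  Q–Inland4: 11 × $9 = $99
  R–Inland3: 7 × $6 = $42
Total = 672 + 174 + 84 + 363 + 99 + 42 = $1434.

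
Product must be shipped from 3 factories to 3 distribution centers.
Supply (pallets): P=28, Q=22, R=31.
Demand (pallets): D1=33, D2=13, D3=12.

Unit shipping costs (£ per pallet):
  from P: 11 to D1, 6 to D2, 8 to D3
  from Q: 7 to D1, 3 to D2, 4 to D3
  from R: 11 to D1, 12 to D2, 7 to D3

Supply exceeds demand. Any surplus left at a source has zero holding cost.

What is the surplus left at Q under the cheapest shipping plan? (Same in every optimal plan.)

An optimal plan:
  P→D2: 13 × £6 = £78
  Q→D1: 22 × £7 = £154
  R→D1: 11 × £11 = £121
  R→D3: 12 × £7 = £84
Total cost = £437.
Q ships 22 of its 22, leaving 0.

0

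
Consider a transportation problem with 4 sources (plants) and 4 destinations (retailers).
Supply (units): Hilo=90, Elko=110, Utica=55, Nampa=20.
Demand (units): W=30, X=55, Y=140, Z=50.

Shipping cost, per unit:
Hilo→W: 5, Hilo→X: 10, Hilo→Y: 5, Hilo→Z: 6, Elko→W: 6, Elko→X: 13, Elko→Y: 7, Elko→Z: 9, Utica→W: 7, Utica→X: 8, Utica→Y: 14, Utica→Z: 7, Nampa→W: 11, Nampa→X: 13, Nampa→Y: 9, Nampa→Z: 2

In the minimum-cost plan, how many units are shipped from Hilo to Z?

Optimal shipments:
  Hilo->Y: 60 units
  Hilo->Z: 30 units
  Elko->W: 30 units
  Elko->Y: 80 units
  Utica->X: 55 units
  Nampa->Z: 20 units
Total cost = 1700.
So Hilo→Z carries 30 units.

30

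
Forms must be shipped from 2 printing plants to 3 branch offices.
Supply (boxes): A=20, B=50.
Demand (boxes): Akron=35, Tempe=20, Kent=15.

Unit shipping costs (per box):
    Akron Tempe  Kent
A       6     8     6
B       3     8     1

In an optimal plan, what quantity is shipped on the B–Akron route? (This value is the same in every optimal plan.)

Optimal shipments:
  A→Tempe: 20 × 8 = 160
  B→Akron: 35 × 3 = 105
  B→Kent: 15 × 1 = 15
Total cost = 280.
So B→Akron carries 35 boxes.

35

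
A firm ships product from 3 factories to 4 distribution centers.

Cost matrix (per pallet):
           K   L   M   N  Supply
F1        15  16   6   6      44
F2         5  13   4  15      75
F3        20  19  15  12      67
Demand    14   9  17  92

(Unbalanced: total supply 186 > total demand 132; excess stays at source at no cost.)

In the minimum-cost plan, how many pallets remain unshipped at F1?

Minimum-cost shipments:
  F1->N: 44 × 6 = 264
  F2->K: 14 × 5 = 70
  F2->L: 9 × 13 = 117
  F2->M: 17 × 4 = 68
  F3->N: 48 × 12 = 576
Total cost = 1095.
F1 ships 44 of its 44, leaving 0.

0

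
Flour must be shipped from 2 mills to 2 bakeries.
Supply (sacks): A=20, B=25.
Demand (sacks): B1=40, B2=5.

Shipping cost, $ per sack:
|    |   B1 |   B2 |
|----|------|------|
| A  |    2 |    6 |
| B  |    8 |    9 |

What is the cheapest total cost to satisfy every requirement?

245

A cheapest plan:
  A->B1: 20 sacks
  B->B1: 20 sacks
  B->B2: 5 sacks
Total cost = $245.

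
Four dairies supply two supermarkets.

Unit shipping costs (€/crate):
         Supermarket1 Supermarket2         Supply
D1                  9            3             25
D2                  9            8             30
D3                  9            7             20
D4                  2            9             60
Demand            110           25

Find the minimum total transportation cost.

Optimal allocation:
  D1–Supermarket2: 25 × €3 = €75
  D2–Supermarket1: 30 × €9 = €270
  D3–Supermarket1: 20 × €9 = €180
  D4–Supermarket1: 60 × €2 = €120
Total = 75 + 270 + 180 + 120 = €645.
(Supply check: D1 ships 25; D2 ships 30; D3 ships 20; D4 ships 60.)

645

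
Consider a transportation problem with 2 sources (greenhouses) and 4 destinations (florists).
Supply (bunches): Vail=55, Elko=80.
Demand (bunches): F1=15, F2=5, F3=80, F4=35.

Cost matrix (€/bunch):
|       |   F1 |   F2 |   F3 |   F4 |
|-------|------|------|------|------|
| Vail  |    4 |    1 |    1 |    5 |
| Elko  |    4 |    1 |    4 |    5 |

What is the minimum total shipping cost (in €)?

395

An optimal shipping plan:
  Vail->F3: 55 × €1 = €55
  Elko->F1: 15 × €4 = €60
  Elko->F2: 5 × €1 = €5
  Elko->F3: 25 × €4 = €100
  Elko->F4: 35 × €5 = €175
Total = 55 + 60 + 5 + 100 + 175 = €395.
(Supply check: Vail ships 55; Elko ships 80.)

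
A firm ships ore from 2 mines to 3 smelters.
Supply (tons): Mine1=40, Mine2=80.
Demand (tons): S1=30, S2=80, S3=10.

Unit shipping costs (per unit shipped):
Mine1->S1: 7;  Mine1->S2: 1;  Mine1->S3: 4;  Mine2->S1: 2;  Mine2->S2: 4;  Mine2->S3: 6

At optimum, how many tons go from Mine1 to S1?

0

Solving gives:
  Mine1 to S2: 40 × 1 = 40
  Mine2 to S1: 30 × 2 = 60
  Mine2 to S2: 40 × 4 = 160
  Mine2 to S3: 10 × 6 = 60
Total cost = 320.
The route Mine1→S1 is not used.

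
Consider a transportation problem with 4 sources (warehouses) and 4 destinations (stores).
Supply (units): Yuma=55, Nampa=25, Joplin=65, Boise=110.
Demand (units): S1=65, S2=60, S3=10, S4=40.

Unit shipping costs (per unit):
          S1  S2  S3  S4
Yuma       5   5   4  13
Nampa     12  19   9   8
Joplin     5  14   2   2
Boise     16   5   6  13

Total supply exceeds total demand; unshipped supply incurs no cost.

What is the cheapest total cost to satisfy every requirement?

725

An optimal shipping plan:
  Yuma to S1: 55 × 5 = 275
  Joplin to S1: 10 × 5 = 50
  Joplin to S3: 10 × 2 = 20
  Joplin to S4: 40 × 2 = 80
  Boise to S2: 60 × 5 = 300
Total = 275 + 50 + 20 + 80 + 300 = 725.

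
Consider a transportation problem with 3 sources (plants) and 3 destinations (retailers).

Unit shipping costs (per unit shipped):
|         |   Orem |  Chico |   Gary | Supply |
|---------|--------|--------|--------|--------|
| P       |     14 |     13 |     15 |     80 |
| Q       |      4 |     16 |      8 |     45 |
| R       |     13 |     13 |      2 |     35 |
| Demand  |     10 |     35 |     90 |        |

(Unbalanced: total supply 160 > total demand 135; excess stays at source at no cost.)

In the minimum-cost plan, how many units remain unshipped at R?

Minimum-cost shipments:
  P→Chico: 35 × 13 = 455
  P→Gary: 20 × 15 = 300
  Q→Orem: 10 × 4 = 40
  Q→Gary: 35 × 8 = 280
  R→Gary: 35 × 2 = 70
Total cost = 1145.
R ships 35 of its 35, leaving 0.

0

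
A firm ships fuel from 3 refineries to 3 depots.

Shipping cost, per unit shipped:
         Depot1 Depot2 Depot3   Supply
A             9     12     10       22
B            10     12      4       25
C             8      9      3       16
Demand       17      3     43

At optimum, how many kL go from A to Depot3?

The minimum-cost plan:
  A–Depot1: 17 × 9 = 153
  A–Depot2: 3 × 12 = 36
  A–Depot3: 2 × 10 = 20
  B–Depot3: 25 × 4 = 100
  C–Depot3: 16 × 3 = 48
Total cost = 357.
So A→Depot3 carries 2 kL.

2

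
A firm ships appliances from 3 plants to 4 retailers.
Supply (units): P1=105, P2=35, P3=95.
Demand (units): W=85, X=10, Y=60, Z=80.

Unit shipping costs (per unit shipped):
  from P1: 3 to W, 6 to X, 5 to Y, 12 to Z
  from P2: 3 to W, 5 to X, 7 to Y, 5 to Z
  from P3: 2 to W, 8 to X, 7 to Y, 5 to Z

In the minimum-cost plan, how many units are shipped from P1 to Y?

60

Optimal shipments:
  P1 to W: 35 units
  P1 to X: 10 units
  P1 to Y: 60 units
  P2 to Z: 35 units
  P3 to W: 50 units
  P3 to Z: 45 units
Total cost = 965.
So P1→Y carries 60 units.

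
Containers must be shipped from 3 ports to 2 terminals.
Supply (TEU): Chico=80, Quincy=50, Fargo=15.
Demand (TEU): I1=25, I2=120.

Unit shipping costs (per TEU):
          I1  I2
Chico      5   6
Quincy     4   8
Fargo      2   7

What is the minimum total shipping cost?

One minimum-cost allocation:
  Chico→I2: 80 × 6 = 480
  Quincy→I1: 10 × 4 = 40
  Quincy→I2: 40 × 8 = 320
  Fargo→I1: 15 × 2 = 30
Total = 480 + 40 + 320 + 30 = 870.
(Supply check: Chico ships 80; Quincy ships 50; Fargo ships 15.)

870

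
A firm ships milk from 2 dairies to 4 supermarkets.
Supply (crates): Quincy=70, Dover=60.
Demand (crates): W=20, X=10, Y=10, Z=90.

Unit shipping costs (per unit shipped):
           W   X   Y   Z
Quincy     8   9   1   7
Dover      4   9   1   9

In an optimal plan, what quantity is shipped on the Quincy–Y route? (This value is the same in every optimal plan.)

Optimal shipments:
  Quincy→Z: 70 crates
  Dover→W: 20 crates
  Dover→X: 10 crates
  Dover→Y: 10 crates
  Dover→Z: 20 crates
Total cost = 850.
The route Quincy→Y is not used.

0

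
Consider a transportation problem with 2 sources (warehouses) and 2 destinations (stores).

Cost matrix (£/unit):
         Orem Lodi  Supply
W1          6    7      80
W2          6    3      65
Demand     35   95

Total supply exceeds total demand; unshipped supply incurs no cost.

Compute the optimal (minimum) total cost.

615

Optimal allocation:
  W1→Orem: 35 × £6 = £210
  W1→Lodi: 30 × £7 = £210
  W2→Lodi: 65 × £3 = £195
Total = 210 + 210 + 195 = £615.
(Supply check: W1 ships 65; W2 ships 65.)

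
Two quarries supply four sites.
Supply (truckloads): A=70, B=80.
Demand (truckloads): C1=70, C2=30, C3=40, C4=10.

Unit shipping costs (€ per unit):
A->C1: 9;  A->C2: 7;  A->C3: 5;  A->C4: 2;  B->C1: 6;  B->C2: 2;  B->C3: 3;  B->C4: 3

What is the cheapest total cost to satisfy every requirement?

One minimum-cost allocation:
  A→C1: 20 × €9 = €180
  A→C3: 40 × €5 = €200
  A→C4: 10 × €2 = €20
  B→C1: 50 × €6 = €300
  B→C2: 30 × €2 = €60
Total = 180 + 200 + 20 + 300 + 60 = €760.
(Supply check: A ships 70; B ships 80.)

760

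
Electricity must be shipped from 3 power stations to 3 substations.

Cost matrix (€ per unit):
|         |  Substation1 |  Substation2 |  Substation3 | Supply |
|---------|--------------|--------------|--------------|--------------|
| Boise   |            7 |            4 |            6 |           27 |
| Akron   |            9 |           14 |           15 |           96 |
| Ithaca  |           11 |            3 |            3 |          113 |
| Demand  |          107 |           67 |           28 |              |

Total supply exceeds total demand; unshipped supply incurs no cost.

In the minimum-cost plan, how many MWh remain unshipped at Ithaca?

Minimum-cost shipments:
  Boise to Substation1: 27 × €7 = €189
  Akron to Substation1: 80 × €9 = €720
  Ithaca to Substation2: 67 × €3 = €201
  Ithaca to Substation3: 28 × €3 = €84
Total cost = €1194.
Ithaca ships 95 of its 113, leaving 18.

18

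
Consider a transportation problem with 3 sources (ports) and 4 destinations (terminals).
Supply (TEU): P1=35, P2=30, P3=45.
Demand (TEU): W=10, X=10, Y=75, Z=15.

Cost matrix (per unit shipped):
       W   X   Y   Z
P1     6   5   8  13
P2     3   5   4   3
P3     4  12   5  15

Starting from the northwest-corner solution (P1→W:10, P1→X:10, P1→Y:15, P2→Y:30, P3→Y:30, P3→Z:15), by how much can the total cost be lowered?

165

Current plan cost = 10·6 + 10·5 + 15·8 + 30·4 + 30·5 + 15·15 = 725.
Optimal plan:
  P1->W: 10 × 6 = 60
  P1->X: 10 × 5 = 50
  P1->Y: 15 × 8 = 120
  P2->Y: 15 × 4 = 60
  P2->Z: 15 × 3 = 45
  P3->Y: 45 × 5 = 225
Optimal cost = 560.
Saving = 725 − 560 = 165.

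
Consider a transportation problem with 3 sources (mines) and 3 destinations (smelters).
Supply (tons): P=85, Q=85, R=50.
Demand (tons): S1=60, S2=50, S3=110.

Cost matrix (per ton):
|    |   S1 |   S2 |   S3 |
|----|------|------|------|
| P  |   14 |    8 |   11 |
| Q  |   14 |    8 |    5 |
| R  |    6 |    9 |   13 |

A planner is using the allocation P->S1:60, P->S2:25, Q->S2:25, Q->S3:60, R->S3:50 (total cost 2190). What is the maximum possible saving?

650

Current plan cost = 60·14 + 25·8 + 25·8 + 60·5 + 50·13 = 2190.
Optimal plan:
  P to S1: 10 × 14 = 140
  P to S2: 50 × 8 = 400
  P to S3: 25 × 11 = 275
  Q to S3: 85 × 5 = 425
  R to S1: 50 × 6 = 300
Optimal cost = 1540.
Saving = 2190 − 1540 = 650.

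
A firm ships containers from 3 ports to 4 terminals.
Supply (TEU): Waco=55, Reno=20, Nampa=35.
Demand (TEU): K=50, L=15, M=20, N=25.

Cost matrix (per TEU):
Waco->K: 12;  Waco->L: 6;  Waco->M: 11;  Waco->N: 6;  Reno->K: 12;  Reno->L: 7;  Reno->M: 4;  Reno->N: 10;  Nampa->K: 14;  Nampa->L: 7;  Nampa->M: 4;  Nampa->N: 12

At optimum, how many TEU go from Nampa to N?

Solving gives:
  Waco to K: 30 TEU
  Waco to N: 25 TEU
  Reno to K: 20 TEU
  Nampa to L: 15 TEU
  Nampa to M: 20 TEU
Total cost = 935.
The route Nampa→N is not used.

0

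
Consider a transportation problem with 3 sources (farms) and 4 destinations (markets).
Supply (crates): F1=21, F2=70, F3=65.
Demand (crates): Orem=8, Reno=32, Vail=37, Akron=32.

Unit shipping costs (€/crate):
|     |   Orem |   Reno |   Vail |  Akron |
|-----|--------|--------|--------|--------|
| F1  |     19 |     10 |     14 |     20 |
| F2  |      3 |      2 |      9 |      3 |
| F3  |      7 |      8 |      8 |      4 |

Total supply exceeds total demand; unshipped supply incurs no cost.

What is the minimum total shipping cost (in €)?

An optimal shipping plan:
  F2–Orem: 8 × €3 = €24
  F2–Reno: 32 × €2 = €64
  F2–Akron: 30 × €3 = €90
  F3–Vail: 37 × €8 = €296
  F3–Akron: 2 × €4 = €8
Total = 24 + 64 + 90 + 296 + 8 = €482.

482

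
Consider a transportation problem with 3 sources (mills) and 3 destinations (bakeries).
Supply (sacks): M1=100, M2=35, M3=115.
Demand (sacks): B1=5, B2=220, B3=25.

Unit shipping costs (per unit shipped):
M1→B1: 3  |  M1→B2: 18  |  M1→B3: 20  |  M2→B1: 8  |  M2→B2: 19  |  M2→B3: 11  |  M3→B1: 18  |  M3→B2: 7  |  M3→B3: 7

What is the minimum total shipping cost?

One minimum-cost allocation:
  M1–B1: 5 sacks
  M1–B2: 95 sacks
  M2–B2: 10 sacks
  M2–B3: 25 sacks
  M3–B2: 115 sacks
Total cost = 2995.

2995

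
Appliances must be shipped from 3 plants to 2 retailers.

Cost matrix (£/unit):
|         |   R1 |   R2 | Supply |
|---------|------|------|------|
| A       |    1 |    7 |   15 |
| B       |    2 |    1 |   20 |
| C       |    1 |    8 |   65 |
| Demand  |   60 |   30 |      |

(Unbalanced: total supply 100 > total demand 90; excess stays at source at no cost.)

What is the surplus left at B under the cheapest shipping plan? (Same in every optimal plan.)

Minimum-cost shipments:
  A–R2: 10 × £7 = £70
  B–R2: 20 × £1 = £20
  C–R1: 60 × £1 = £60
Total cost = £150.
B ships 20 of its 20, leaving 0.

0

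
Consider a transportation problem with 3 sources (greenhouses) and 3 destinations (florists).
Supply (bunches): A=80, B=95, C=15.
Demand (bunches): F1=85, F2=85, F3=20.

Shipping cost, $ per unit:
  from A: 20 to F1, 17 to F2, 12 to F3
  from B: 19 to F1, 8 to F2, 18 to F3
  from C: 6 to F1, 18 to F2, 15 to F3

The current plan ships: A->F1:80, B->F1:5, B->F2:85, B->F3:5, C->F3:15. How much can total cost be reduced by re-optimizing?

290

Current plan cost = 80·20 + 5·19 + 85·8 + 5·18 + 15·15 = $2690.
Optimal plan:
  A→F1: 60 bunches
  A→F3: 20 bunches
  B→F1: 10 bunches
  B→F2: 85 bunches
  C→F1: 15 bunches
Optimal cost = $2400.
Saving = 2690 − 2400 = $290.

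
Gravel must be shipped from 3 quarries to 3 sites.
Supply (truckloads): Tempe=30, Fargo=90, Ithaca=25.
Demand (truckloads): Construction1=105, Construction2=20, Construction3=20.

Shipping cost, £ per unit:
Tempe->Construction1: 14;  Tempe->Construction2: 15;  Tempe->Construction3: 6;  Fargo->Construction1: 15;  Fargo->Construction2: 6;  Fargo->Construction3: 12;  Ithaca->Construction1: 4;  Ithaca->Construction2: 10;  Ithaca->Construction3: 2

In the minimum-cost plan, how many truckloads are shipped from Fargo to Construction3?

0

Solving gives:
  Tempe→Construction1: 10 × £14 = £140
  Tempe→Construction3: 20 × £6 = £120
  Fargo→Construction1: 70 × £15 = £1050
  Fargo→Construction2: 20 × £6 = £120
  Ithaca→Construction1: 25 × £4 = £100
Total cost = £1530.
The route Fargo→Construction3 is not used.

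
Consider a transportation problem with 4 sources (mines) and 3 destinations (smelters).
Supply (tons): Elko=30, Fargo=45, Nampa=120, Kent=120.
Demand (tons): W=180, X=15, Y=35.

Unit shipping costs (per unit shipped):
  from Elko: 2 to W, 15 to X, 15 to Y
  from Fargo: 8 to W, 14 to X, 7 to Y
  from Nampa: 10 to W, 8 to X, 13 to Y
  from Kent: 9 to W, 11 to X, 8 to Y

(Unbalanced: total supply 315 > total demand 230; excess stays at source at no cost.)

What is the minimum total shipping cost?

1785

A cheapest plan:
  Elko->W: 30 tons
  Fargo->W: 45 tons
  Nampa->W: 20 tons
  Nampa->X: 15 tons
  Kent->W: 85 tons
  Kent->Y: 35 tons
Total cost = 1785.
(Supply check: Elko ships 30; Fargo ships 45; Nampa ships 35; Kent ships 120.)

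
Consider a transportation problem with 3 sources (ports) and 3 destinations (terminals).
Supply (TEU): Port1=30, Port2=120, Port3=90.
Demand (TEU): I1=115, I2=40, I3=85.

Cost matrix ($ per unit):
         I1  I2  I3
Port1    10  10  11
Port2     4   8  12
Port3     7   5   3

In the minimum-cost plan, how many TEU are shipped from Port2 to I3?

0

The minimum-cost plan:
  Port1->I2: 30 × $10 = $300
  Port2->I1: 115 × $4 = $460
  Port2->I2: 5 × $8 = $40
  Port3->I2: 5 × $5 = $25
  Port3->I3: 85 × $3 = $255
Total cost = $1080.
The route Port2→I3 is not used.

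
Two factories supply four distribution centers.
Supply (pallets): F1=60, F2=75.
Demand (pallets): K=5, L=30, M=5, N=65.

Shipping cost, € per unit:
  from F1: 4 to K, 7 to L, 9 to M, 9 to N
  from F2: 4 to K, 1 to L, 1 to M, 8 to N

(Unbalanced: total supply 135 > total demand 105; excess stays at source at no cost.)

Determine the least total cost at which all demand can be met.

Optimal allocation:
  F1–K: 5 pallets
  F1–N: 25 pallets
  F2–L: 30 pallets
  F2–M: 5 pallets
  F2–N: 40 pallets
Total cost = €600.

600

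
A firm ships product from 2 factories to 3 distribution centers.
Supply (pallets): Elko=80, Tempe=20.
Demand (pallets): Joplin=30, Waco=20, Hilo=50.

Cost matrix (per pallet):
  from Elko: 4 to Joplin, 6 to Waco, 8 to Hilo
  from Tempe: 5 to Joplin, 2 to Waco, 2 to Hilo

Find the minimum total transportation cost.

One minimum-cost allocation:
  Elko→Joplin: 30 × 4 = 120
  Elko→Waco: 20 × 6 = 120
  Elko→Hilo: 30 × 8 = 240
  Tempe→Hilo: 20 × 2 = 40
Total = 120 + 120 + 240 + 40 = 520.
(Supply check: Elko ships 80; Tempe ships 20.)

520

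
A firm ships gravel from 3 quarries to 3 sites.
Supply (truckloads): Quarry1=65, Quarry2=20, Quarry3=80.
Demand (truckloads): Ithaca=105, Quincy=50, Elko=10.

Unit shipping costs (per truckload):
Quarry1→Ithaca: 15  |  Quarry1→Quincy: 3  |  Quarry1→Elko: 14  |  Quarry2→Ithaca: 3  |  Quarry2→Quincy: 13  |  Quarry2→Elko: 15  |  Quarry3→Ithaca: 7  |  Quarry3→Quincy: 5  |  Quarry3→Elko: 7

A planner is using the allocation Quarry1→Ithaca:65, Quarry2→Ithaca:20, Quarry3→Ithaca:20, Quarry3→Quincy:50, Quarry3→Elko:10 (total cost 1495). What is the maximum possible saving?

Current plan cost = 65·15 + 20·3 + 20·7 + 50·5 + 10·7 = 1495.
Optimal plan:
  Quarry1->Ithaca: 5 × 15 = 75
  Quarry1->Quincy: 50 × 3 = 150
  Quarry1->Elko: 10 × 14 = 140
  Quarry2->Ithaca: 20 × 3 = 60
  Quarry3->Ithaca: 80 × 7 = 560
Optimal cost = 985.
Saving = 1495 − 985 = 510.

510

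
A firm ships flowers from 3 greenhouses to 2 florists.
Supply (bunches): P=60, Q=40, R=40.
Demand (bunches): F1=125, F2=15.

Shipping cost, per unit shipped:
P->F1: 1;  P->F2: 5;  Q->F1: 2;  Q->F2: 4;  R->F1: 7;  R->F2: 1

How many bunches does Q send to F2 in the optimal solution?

0

The minimum-cost plan:
  P to F1: 60 × 1 = 60
  Q to F1: 40 × 2 = 80
  R to F1: 25 × 7 = 175
  R to F2: 15 × 1 = 15
Total cost = 330.
The route Q→F2 is not used.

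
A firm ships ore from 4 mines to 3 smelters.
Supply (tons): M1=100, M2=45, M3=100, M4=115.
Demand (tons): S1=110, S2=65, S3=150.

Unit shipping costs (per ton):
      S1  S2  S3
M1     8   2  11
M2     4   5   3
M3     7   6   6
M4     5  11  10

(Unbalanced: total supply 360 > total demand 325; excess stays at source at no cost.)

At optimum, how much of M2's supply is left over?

0

Minimum-cost shipments:
  M1 to S2: 65 tons
  M2 to S3: 45 tons
  M3 to S3: 100 tons
  M4 to S1: 110 tons
  M4 to S3: 5 tons
Total cost = 1465.
M2 ships 45 of its 45, leaving 0.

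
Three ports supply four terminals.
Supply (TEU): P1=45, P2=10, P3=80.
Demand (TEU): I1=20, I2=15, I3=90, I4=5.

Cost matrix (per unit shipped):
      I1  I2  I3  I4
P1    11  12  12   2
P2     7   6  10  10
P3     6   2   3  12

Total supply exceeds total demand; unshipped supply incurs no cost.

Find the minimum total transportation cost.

705

One minimum-cost allocation:
  P1–I1: 20 × 11 = 220
  P1–I3: 15 × 12 = 180
  P1–I4: 5 × 2 = 10
  P2–I2: 10 × 6 = 60
  P3–I2: 5 × 2 = 10
  P3–I3: 75 × 3 = 225
Total = 220 + 180 + 10 + 60 + 10 + 225 = 705.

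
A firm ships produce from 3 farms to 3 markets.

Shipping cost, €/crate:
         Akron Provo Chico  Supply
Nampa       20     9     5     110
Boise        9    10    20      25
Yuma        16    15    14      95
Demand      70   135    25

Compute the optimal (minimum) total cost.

2585

Optimal allocation:
  Nampa→Provo: 85 × €9 = €765
  Nampa→Chico: 25 × €5 = €125
  Boise→Akron: 25 × €9 = €225
  Yuma→Akron: 45 × €16 = €720
  Yuma→Provo: 50 × €15 = €750
Total = 765 + 125 + 225 + 720 + 750 = €2585.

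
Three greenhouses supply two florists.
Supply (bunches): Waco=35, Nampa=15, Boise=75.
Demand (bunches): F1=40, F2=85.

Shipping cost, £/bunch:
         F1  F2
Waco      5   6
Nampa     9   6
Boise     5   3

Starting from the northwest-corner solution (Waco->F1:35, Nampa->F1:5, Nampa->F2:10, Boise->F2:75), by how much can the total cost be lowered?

Current plan cost = 35·5 + 5·9 + 10·6 + 75·3 = £505.
Optimal plan:
  Waco to F1: 35 × £5 = £175
  Nampa to F2: 15 × £6 = £90
  Boise to F1: 5 × £5 = £25
  Boise to F2: 70 × £3 = £210
Optimal cost = £500.
Saving = 505 − 500 = £5.

5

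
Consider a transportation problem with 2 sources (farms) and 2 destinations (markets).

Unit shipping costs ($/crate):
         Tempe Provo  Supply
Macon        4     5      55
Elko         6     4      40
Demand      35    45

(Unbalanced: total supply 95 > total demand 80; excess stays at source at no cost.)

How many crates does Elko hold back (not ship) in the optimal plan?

Minimum-cost shipments:
  Macon→Tempe: 35 × $4 = $140
  Macon→Provo: 5 × $5 = $25
  Elko→Provo: 40 × $4 = $160
Total cost = $325.
Elko ships 40 of its 40, leaving 0.

0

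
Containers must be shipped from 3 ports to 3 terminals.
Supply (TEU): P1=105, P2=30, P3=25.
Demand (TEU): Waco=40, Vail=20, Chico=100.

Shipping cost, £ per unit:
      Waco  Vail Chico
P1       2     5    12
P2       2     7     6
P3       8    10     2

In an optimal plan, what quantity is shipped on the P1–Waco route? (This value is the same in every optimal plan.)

Optimal shipments:
  P1→Waco: 40 TEU
  P1→Vail: 20 TEU
  P1→Chico: 45 TEU
  P2→Chico: 30 TEU
  P3→Chico: 25 TEU
Total cost = £950.
So P1→Waco carries 40 TEU.

40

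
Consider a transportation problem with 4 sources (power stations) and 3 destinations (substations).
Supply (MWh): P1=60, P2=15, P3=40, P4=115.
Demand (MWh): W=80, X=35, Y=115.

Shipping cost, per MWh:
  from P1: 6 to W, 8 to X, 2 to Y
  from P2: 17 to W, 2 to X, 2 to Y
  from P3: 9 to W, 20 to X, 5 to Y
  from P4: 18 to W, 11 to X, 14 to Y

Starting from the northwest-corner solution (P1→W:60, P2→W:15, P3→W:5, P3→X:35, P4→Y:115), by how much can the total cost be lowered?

Current plan cost = 60·6 + 15·17 + 5·9 + 35·20 + 115·14 = 2970.
Optimal plan:
  P1->W: 40 MWh
  P1->Y: 20 MWh
  P2->Y: 15 MWh
  P3->W: 40 MWh
  P4->X: 35 MWh
  P4->Y: 80 MWh
Optimal cost = 2175.
Saving = 2970 − 2175 = 795.

795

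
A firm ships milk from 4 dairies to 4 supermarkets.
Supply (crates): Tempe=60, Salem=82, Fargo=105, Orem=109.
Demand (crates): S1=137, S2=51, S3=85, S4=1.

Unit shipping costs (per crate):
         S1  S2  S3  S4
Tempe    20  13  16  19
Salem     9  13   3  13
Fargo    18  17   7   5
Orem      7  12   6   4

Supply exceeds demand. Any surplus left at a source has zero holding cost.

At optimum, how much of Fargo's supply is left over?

73

An optimal plan:
  Tempe to S2: 51 × 13 = 663
  Salem to S1: 28 × 9 = 252
  Salem to S3: 54 × 3 = 162
  Fargo to S3: 31 × 7 = 217
  Fargo to S4: 1 × 5 = 5
  Orem to S1: 109 × 7 = 763
Total cost = 2062.
Fargo ships 32 of its 105, leaving 73.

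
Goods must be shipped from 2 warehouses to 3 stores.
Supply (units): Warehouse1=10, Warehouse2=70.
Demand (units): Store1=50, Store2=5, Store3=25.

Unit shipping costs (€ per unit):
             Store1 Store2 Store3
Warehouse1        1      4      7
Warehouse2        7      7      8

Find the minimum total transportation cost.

An optimal shipping plan:
  Warehouse1–Store1: 10 × €1 = €10
  Warehouse2–Store1: 40 × €7 = €280
  Warehouse2–Store2: 5 × €7 = €35
  Warehouse2–Store3: 25 × €8 = €200
Total = 10 + 280 + 35 + 200 = €525.
(Supply check: Warehouse1 ships 10; Warehouse2 ships 70.)

525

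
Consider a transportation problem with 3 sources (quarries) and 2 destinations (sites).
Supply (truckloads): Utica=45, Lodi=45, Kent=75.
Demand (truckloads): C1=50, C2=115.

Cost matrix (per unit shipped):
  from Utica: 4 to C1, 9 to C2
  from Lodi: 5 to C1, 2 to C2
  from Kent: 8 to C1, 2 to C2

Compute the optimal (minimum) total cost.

A cheapest plan:
  Utica to C1: 45 × 4 = 180
  Lodi to C1: 5 × 5 = 25
  Lodi to C2: 40 × 2 = 80
  Kent to C2: 75 × 2 = 150
Total = 180 + 25 + 80 + 150 = 435.
(Supply check: Utica ships 45; Lodi ships 45; Kent ships 75.)

435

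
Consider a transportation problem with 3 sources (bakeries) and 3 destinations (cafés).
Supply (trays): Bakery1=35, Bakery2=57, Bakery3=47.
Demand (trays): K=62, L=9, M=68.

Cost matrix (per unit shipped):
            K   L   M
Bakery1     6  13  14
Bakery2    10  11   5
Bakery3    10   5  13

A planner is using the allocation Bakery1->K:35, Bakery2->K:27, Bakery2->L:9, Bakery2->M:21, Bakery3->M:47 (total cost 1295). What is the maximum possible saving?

Current plan cost = 35·6 + 27·10 + 9·11 + 21·5 + 47·13 = 1295.
Optimal plan:
  Bakery1–K: 35 trays
  Bakery2–M: 57 trays
  Bakery3–K: 27 trays
  Bakery3–L: 9 trays
  Bakery3–M: 11 trays
Optimal cost = 953.
Saving = 1295 − 953 = 342.

342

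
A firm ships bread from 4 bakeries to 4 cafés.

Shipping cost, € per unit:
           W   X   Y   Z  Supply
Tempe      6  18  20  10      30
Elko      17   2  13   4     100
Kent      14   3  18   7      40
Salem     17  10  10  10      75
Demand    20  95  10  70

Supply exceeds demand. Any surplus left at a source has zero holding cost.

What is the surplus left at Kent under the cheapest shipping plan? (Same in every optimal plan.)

An optimal plan:
  Tempe→W: 20 × €6 = €120
  Tempe→Z: 10 × €10 = €100
  Elko→X: 55 × €2 = €110
  Elko→Z: 45 × €4 = €180
  Kent→X: 40 × €3 = €120
  Salem→Y: 10 × €10 = €100
  Salem→Z: 15 × €10 = €150
Total cost = €880.
Kent ships 40 of its 40, leaving 0.

0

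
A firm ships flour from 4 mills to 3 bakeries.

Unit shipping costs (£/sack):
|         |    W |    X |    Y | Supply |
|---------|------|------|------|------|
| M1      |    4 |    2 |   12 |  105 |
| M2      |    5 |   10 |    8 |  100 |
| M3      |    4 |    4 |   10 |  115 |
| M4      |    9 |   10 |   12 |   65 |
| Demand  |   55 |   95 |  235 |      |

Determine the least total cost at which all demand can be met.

2690

An optimal shipping plan:
  M1->W: 10 sacks
  M1->X: 95 sacks
  M2->Y: 100 sacks
  M3->W: 45 sacks
  M3->Y: 70 sacks
  M4->Y: 65 sacks
Total cost = £2690.
(Supply check: M1 ships 105; M2 ships 100; M3 ships 115; M4 ships 65.)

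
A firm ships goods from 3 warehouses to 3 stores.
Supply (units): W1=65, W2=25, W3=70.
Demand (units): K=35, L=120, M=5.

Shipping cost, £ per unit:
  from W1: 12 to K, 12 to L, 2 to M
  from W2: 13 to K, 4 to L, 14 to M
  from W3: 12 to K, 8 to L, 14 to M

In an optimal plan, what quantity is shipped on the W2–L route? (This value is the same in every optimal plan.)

The minimum-cost plan:
  W1->K: 35 × £12 = £420
  W1->L: 25 × £12 = £300
  W1->M: 5 × £2 = £10
  W2->L: 25 × £4 = £100
  W3->L: 70 × £8 = £560
Total cost = £1390.
So W2→L carries 25 units.

25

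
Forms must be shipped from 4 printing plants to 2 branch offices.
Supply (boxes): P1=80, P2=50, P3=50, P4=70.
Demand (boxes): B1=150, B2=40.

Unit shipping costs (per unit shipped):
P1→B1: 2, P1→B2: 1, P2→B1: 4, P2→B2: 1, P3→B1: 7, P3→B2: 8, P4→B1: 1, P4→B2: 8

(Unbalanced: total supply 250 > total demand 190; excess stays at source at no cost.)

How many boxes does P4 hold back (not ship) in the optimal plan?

0

An optimal plan:
  P1->B1: 80 boxes
  P2->B2: 40 boxes
  P4->B1: 70 boxes
Total cost = 270.
P4 ships 70 of its 70, leaving 0.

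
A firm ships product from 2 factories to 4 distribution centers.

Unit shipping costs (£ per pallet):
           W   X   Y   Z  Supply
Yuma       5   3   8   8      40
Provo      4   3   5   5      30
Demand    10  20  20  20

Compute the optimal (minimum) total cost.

340

An optimal shipping plan:
  Yuma→W: 10 × £5 = £50
  Yuma→X: 20 × £3 = £60
  Yuma→Y: 10 × £8 = £80
  Provo→Y: 10 × £5 = £50
  Provo→Z: 20 × £5 = £100
Total = 50 + 60 + 80 + 50 + 100 = £340.
(Supply check: Yuma ships 40; Provo ships 30.)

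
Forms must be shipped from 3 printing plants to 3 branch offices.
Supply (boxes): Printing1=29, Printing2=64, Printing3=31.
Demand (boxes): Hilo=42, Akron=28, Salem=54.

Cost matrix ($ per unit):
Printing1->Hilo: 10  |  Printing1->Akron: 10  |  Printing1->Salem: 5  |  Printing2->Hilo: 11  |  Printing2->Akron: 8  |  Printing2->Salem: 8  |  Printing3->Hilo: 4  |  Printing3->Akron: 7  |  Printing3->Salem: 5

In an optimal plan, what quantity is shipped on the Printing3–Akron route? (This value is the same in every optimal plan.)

0

Solving gives:
  Printing1 to Salem: 29 × $5 = $145
  Printing2 to Hilo: 11 × $11 = $121
  Printing2 to Akron: 28 × $8 = $224
  Printing2 to Salem: 25 × $8 = $200
  Printing3 to Hilo: 31 × $4 = $124
Total cost = $814.
The route Printing3→Akron is not used.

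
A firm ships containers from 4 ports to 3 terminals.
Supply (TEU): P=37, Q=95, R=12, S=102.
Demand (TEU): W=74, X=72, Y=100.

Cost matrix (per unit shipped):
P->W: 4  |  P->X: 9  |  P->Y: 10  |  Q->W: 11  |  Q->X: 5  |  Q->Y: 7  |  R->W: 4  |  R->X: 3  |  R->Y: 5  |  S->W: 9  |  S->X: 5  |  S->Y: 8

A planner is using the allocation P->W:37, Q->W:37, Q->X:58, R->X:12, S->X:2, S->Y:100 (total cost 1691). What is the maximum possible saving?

Current plan cost = 37·4 + 37·11 + 58·5 + 12·3 + 2·5 + 100·8 = 1691.
Optimal plan:
  P→W: 37 × 4 = 148
  Q→Y: 95 × 7 = 665
  R→W: 12 × 4 = 48
  S→W: 25 × 9 = 225
  S→X: 72 × 5 = 360
  S→Y: 5 × 8 = 40
Optimal cost = 1486.
Saving = 1691 − 1486 = 205.

205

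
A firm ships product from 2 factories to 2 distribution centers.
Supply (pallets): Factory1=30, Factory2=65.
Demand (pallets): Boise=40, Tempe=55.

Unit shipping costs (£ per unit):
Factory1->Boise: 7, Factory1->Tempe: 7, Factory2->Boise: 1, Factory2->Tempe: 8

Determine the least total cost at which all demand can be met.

450

One minimum-cost allocation:
  Factory1->Tempe: 30 × £7 = £210
  Factory2->Boise: 40 × £1 = £40
  Factory2->Tempe: 25 × £8 = £200
Total = 210 + 40 + 200 = £450.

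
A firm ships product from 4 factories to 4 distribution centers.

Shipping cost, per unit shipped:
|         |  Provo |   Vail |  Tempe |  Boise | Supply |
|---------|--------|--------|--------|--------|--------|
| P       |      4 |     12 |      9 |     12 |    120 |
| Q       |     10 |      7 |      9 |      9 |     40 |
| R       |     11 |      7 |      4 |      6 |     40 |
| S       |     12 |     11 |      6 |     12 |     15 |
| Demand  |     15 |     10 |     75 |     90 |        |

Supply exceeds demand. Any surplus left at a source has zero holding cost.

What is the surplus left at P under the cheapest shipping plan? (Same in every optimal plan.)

25

Minimum-cost shipments:
  P->Provo: 15 × 4 = 60
  P->Tempe: 60 × 9 = 540
  P->Boise: 20 × 12 = 240
  Q->Vail: 10 × 7 = 70
  Q->Boise: 30 × 9 = 270
  R->Boise: 40 × 6 = 240
  S->Tempe: 15 × 6 = 90
Total cost = 1510.
P ships 95 of its 120, leaving 25.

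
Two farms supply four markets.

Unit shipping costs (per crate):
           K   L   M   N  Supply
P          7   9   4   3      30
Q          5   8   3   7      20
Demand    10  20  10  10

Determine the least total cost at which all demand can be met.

290

A cheapest plan:
  P–L: 20 × 9 = 180
  P–N: 10 × 3 = 30
  Q–K: 10 × 5 = 50
  Q–M: 10 × 3 = 30
Total = 180 + 30 + 50 + 30 = 290.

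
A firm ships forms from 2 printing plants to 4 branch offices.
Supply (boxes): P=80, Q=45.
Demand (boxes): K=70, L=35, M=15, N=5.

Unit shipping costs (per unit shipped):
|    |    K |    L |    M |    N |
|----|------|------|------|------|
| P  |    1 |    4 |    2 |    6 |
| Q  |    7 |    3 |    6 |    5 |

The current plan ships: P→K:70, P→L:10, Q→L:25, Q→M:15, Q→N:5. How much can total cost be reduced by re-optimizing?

Current plan cost = 70·1 + 10·4 + 25·3 + 15·6 + 5·5 = 300.
Optimal plan:
  P→K: 70 boxes
  P→M: 10 boxes
  Q→L: 35 boxes
  Q→M: 5 boxes
  Q→N: 5 boxes
Optimal cost = 250.
Saving = 300 − 250 = 50.

50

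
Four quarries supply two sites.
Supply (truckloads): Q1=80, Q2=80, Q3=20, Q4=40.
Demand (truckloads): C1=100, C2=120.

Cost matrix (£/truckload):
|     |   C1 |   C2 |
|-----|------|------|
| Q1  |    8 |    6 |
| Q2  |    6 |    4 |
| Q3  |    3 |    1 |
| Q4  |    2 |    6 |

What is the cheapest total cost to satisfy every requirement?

1020

An optimal shipping plan:
  Q1→C1: 60 × £8 = £480
  Q1→C2: 20 × £6 = £120
  Q2→C2: 80 × £4 = £320
  Q3→C2: 20 × £1 = £20
  Q4→C1: 40 × £2 = £80
Total = 480 + 120 + 320 + 20 + 80 = £1020.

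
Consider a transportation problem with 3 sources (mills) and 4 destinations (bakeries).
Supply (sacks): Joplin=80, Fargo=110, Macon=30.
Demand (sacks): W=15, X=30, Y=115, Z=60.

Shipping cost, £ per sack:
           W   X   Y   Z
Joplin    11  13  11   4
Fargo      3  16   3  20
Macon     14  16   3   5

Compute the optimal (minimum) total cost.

A cheapest plan:
  Joplin–X: 30 × £13 = £390
  Joplin–Z: 50 × £4 = £200
  Fargo–W: 15 × £3 = £45
  Fargo–Y: 95 × £3 = £285
  Macon–Y: 20 × £3 = £60
  Macon–Z: 10 × £5 = £50
Total = 390 + 200 + 45 + 285 + 60 + 50 = £1030.

1030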